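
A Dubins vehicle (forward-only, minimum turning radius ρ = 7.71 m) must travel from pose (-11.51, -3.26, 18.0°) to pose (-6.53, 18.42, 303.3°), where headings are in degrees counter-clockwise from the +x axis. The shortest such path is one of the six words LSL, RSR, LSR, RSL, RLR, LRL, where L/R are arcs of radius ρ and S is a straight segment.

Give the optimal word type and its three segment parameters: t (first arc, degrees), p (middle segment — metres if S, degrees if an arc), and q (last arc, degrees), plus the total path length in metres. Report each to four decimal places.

Let ψ = atan2(Δy, Δx) = atan2(21.68, 4.98) = 77.0633° be the start→goal bearing.
Normalize: d = |goal − start| / ρ = 22.244613/7.71 = 2.885164, α = (θ_start − ψ) mod 360° = 300.9367° = 5.252336 rad, β = (θ_goal − ψ) mod 360° = 226.2367° = 3.948575 rad.
Common terms: sin α = -0.857736, cos α = 0.514091, sin β = -0.722203, cos β = -0.691681, cos(α−β) = 0.263873, d² = 8.324170. Work in radians in the unit-radius frame; every candidate has L = ρ·(t + p + q).
LSL: p² = 2 + d² − 2cos(α−β) + 2d(sin α − sin β) = 9.014358; p = √p² = 3.002392; φ = atan2(cos β − cos α, d + sin α − sin β) = -0.413267 rad; t = (φ − α) mod 2π = 0.617582 rad, q = (β − φ) mod 2π = 4.361842 rad → L = 7.71·(0.617582 + 3.002392 + 4.361842) = 7.71·7.981816 = 61.539804 m
RSR: p² = 2 + d² − 2cos(α−β) + 2d(sin β − sin α) = 10.578490; p = √p² = 3.252459; φ = atan2(cos α − cos β, d − sin α + sin β) = 0.379791 rad; t = (α − φ) mod 2π = 4.872546 rad, q = (φ − β) mod 2π = 2.714401 rad → L = 7.71·(4.872546 + 3.252459 + 2.714401) = 7.71·10.839405 = 83.571815 m
LSR: p² = d² − 2 + 2cos(α−β) + 2d(sin α + sin β) = -2.264851 < 0 → infeasible
RSL: p² = d² − 2 + 2cos(α−β) − 2d(sin α + sin β) = 15.968683; p = √p² = 3.996083; φ = atan2(cos α + cos β, d − sin α − sin β) − atan2(2, p) = -0.503791 rad; t = (α − φ) mod 2π = 5.756128 rad, q = (β − φ) mod 2π = 4.452367 rad → L = 7.71·(5.756128 + 3.996083 + 4.452367) = 7.71·14.204578 = 109.517296 m
RLR: c = (6 − d² + 2cos(α−β) + 2d(sin α − sin β))/8 = -0.322311; p = 2π − arccos c = 4.384219 rad; φ = atan2(cos α − cos β, d − sin α + sin β) = 0.379791 rad; t = (α − φ + p/2) mod 2π = 0.781470 rad, q = (α − β − t + p) mod 2π = 4.906510 rad → L = 7.71·(0.781470 + 4.384219 + 4.906510) = 7.71·10.072199 = 77.656653 m
LRL: c = (6 − d² + 2cos(α−β) − 2d(sin α − sin β))/8 = -0.126795; p = 2π − arccos c = 4.585252 rad; φ = atan2(cos β − cos α, d + sin α − sin β) = -0.413267 rad; t = (φ − α + p/2) mod 2π = 2.910208 rad, q = (β − α − t + p) mod 2π = 0.371283 rad → L = 7.71·(2.910208 + 4.585252 + 0.371283) = 7.71·7.866743 = 60.652589 m
Shortest: LRL with L = 60.652589 m ≈ 60.6526 m
Convert LRL to answer units (arcs ×180/π): t = 2.910208·180/π = 166.7426°, p = 4.585252·180/π = 262.7156°, q = 0.371283·180/π = 21.2730°, L = 60.6526 m.

LRL: t = 166.7426°, p = 262.7156°, q = 21.2730°, L = 60.6526 m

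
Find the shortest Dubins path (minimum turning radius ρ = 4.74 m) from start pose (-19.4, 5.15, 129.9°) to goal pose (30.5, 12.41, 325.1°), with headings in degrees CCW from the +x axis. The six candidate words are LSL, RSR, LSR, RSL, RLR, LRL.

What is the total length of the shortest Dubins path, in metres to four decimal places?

Let ψ = atan2(Δy, Δx) = atan2(7.26, 49.90) = 8.2779° be the start→goal bearing.
Normalize: d = |goal − start| / ρ = 50.425367/4.74 = 10.638263, α = (θ_start − ψ) mod 360° = 121.6221° = 2.122705 rad, β = (θ_goal − ψ) mod 360° = 316.8221° = 5.529588 rad.
Common terms: sin α = 0.851525, cos α = -0.524314, sin β = -0.684266, cos β = 0.729232, cos(α−β) = -0.965016, d² = 113.172640. Work in radians in the unit-radius frame; every candidate has L = ρ·(t + p + q).
LSL: p² = 2 + d² − 2cos(α−β) + 2d(sin α − sin β) = 149.778979; p = √p² = 12.238422; φ = atan2(cos β − cos α, d + sin α − sin β) = 0.102607 rad; t = (φ − α) mod 2π = 4.263087 rad, q = (β − φ) mod 2π = 5.426981 rad → L = 4.74·(4.263087 + 12.238422 + 5.426981) = 4.74·21.928490 = 103.941044 m
RSR: p² = 2 + d² − 2cos(α−β) + 2d(sin β − sin α) = 84.426366; p = √p² = 9.188382; φ = atan2(cos α − cos β, d − sin α + sin β) = -0.136854 rad; t = (α − φ) mod 2π = 2.259560 rad, q = (φ − β) mod 2π = 0.616743 rad → L = 4.74·(2.259560 + 9.188382 + 0.616743) = 4.74·12.064685 = 57.186606 m
LSR: p² = d² − 2 + 2cos(α−β) + 2d(sin α + sin β) = 112.801292; p = √p² = 10.620795; φ = atan2(−cos α − cos β, d + sin α + sin β) − atan2(−2, p) = 0.167168 rad; t = (φ − α) mod 2π = 4.327648 rad, q = (φ − β) mod 2π = 0.920765 rad → L = 4.74·(4.327648 + 10.620795 + 0.920765) = 4.74·15.869209 = 75.220049 m
RSL: p² = d² − 2 + 2cos(α−β) − 2d(sin α + sin β) = 105.683922; p = √p² = 10.280269; φ = atan2(cos α + cos β, d − sin α − sin β) − atan2(2, p) = -0.172580 rad; t = (α − φ) mod 2π = 2.295285 rad, q = (β − φ) mod 2π = 5.702168 rad → L = 4.74·(2.295285 + 10.280269 + 5.702168) = 4.74·18.277722 = 86.636400 m
RLR: c = (6 − d² + 2cos(α−β) + 2d(sin α − sin β))/8 = -9.553296, |c| > 1 → infeasible
LRL: c = (6 − d² + 2cos(α−β) − 2d(sin α − sin β))/8 = -17.722372, |c| > 1 → infeasible
Shortest: RSR with L = 57.186606 m ≈ 57.1866 m

57.1866 m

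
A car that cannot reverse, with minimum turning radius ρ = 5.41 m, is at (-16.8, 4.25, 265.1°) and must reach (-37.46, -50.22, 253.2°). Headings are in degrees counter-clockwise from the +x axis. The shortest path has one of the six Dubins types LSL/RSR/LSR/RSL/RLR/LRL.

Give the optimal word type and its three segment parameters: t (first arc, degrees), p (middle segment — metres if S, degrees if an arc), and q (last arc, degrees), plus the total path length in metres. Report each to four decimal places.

RSL: t = 16.0941°, p = 56.3606 m, q = 4.1941°, L = 58.2763 m

Let ψ = atan2(Δy, Δx) = atan2(-54.47, -20.66) = -110.7713° be the start→goal bearing.
Normalize: d = |goal − start| / ρ = 58.256472/5.41 = 10.768294, α = (θ_start − ψ) mod 360° = 15.8713° = 0.277007 rad, β = (θ_goal − ψ) mod 360° = 3.9713° = 0.069312 rad.
Common terms: sin α = 0.273477, cos α = 0.961878, sin β = 0.069257, cos β = 0.997599, cos(α−β) = 0.978509, d² = 115.956160. Work in radians in the unit-radius frame; every candidate has L = ρ·(t + p + q).
LSL: p² = 2 + d² − 2cos(α−β) + 2d(sin α − sin β) = 120.397359; p = √p² = 10.972573; φ = atan2(cos β − cos α, d + sin α − sin β) = 0.003255 rad; t = (φ − α) mod 2π = 6.009434 rad, q = (β − φ) mod 2π = 0.066057 rad → L = 5.41·(6.009434 + 10.972573 + 0.066057) = 5.41·17.048064 = 92.230027 m
RSR: p² = 2 + d² − 2cos(α−β) + 2d(sin β − sin α) = 111.600926; p = √p² = 10.564134; φ = atan2(cos α − cos β, d − sin α + sin β) = -0.003381 rad; t = (α − φ) mod 2π = 0.280388 rad, q = (φ − β) mod 2π = 6.210492 rad → L = 5.41·(0.280388 + 10.564134 + 6.210492) = 5.41·17.055013 = 92.267623 m
LSR: p² = d² − 2 + 2cos(α−β) + 2d(sin α + sin β) = 123.294507; p = √p² = 11.103806; φ = atan2(−cos α − cos β, d + sin α + sin β) − atan2(−2, p) = 0.003648 rad; t = (φ − α) mod 2π = 6.009827 rad, q = (φ − β) mod 2π = 6.217521 rad → L = 5.41·(6.009827 + 11.103806 + 6.217521) = 5.41·23.331154 = 126.221545 m
RSL: p² = d² − 2 + 2cos(α−β) − 2d(sin α + sin β) = 108.531850; p = √p² = 10.417862; φ = atan2(cos α + cos β, d − sin α − sin β) − atan2(2, p) = -0.003888 rad; t = (α − φ) mod 2π = 0.280895 rad, q = (β − φ) mod 2π = 0.073201 rad → L = 5.41·(0.280895 + 10.417862 + 0.073201) = 5.41·10.771957 = 58.276290 m
RLR: c = (6 − d² + 2cos(α−β) + 2d(sin α − sin β))/8 = -12.950116, |c| > 1 → infeasible
LRL: c = (6 − d² + 2cos(α−β) − 2d(sin α − sin β))/8 = -14.049670, |c| > 1 → infeasible
Shortest: RSL with L = 58.276290 m ≈ 58.2763 m
Convert RSL to answer units (arcs ×180/π): t = 0.280895·180/π = 16.0941°, p = ρ·p = 5.41·10.417862 = 56.3606 m, q = 0.073201·180/π = 4.1941°, L = 58.2763 m.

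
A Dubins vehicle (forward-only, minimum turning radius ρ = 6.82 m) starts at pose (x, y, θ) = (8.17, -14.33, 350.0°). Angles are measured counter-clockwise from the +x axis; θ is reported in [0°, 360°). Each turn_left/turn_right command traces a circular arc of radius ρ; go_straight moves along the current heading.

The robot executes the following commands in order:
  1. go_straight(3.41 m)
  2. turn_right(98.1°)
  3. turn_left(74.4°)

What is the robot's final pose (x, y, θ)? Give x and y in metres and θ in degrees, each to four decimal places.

set_pose: (x, y, θ) = (8.1700, -14.3300, 350.0000°), ρ = 6.82
go_straight(3.41): x += 3.41·cos θ, y += 3.41·sin θ → (11.5282, -14.9221, 350.0000°)
turn_right(98.1°): centre at ρ to the right, rotate −98.1° → (16.8264, -23.7573, 251.9000°)
turn_left(74.4°): centre at ρ to the left, rotate +74.4° → (19.5249, -31.5501, 326.3000°)

(19.5249, -31.5501, 326.3000°)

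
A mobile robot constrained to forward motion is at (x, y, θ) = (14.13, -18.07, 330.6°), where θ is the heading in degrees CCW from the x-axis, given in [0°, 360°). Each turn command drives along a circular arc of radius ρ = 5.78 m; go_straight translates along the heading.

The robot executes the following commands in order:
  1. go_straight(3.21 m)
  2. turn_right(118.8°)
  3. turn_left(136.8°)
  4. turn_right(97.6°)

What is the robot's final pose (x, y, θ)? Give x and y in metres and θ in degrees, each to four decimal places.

(23.3610, -47.7199, 251.0000°)

set_pose: (x, y, θ) = (14.1300, -18.0700, 330.6000°), ρ = 5.78
go_straight(3.21): x += 3.21·cos θ, y += 3.21·sin θ → (16.9266, -19.6458, 330.6000°)
turn_right(118.8°): centre at ρ to the right, rotate −118.8° → (17.1350, -29.5938, 211.8000°)
turn_left(136.8°): centre at ρ to the left, rotate +136.8° → (19.0383, -40.1721, 348.6000°)
turn_right(97.6°): centre at ρ to the right, rotate −97.6° → (23.3610, -47.7199, 251.0000°)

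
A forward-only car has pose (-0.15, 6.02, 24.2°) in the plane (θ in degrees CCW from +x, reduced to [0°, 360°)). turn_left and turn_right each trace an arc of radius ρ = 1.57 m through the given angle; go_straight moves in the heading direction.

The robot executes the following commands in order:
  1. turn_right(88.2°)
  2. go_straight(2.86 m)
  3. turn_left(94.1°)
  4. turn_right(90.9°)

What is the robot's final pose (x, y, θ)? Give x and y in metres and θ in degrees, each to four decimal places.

(7.5148, 1.4433, 299.2000°)

set_pose: (x, y, θ) = (-0.1500, 6.0200, 24.2000°), ρ = 1.57
turn_right(88.2°): centre at ρ to the right, rotate −88.2° → (1.9047, 5.2762, -64.0000° ≡ 296.0000°)
go_straight(2.86): x += 2.86·cos θ, y += 2.86·sin θ → (3.1584, 2.7057, 296.0000°)
turn_left(94.1°): centre at ρ to the left, rotate +94.1° → (5.3569, 2.0356, 390.1000° ≡ 30.1000°)
turn_right(90.9°): centre at ρ to the right, rotate −90.9° → (7.5148, 1.4433, -60.8000° ≡ 299.2000°)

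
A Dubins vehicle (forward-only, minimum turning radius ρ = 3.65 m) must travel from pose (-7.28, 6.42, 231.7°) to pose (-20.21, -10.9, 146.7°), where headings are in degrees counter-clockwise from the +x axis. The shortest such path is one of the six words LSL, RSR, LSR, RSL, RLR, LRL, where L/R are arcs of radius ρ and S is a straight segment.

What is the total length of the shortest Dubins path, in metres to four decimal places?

23.8201 m

Let ψ = atan2(Δy, Δx) = atan2(-17.32, -12.93) = -126.7427° be the start→goal bearing.
Normalize: d = |goal − start| / ρ = 21.614053/3.65 = 5.921658, α = (θ_start − ψ) mod 360° = 358.4427° = 6.256005 rad, β = (θ_goal − ψ) mod 360° = 273.4427° = 4.772475 rad.
Common terms: sin α = -0.027177, cos α = 0.999631, sin β = -0.998195, cos β = 0.060050, cos(α−β) = 0.087156, d² = 35.066039. Work in radians in the unit-radius frame; every candidate has L = ρ·(t + p + q).
LSL: p² = 2 + d² − 2cos(α−β) + 2d(sin α − sin β) = 48.391801; p = √p² = 6.956422; φ = atan2(cos β − cos α, d + sin α − sin β) = -0.135481 rad; t = (φ − α) mod 2π = 6.174885 rad, q = (β − φ) mod 2π = 4.907955 rad → L = 3.65·(6.174885 + 6.956422 + 4.907955) = 3.65·18.039262 = 65.843307 m
RSR: p² = 2 + d² − 2cos(α−β) + 2d(sin β − sin α) = 25.391654; p = √p² = 5.039013; φ = atan2(cos α − cos β, d − sin α + sin β) = 0.187559 rad; t = (α − φ) mod 2π = 6.068445 rad, q = (φ − β) mod 2π = 1.698270 rad → L = 3.65·(6.068445 + 5.039013 + 1.698270) = 3.65·12.805728 = 46.740908 m
LSR: p² = d² − 2 + 2cos(α−β) + 2d(sin α + sin β) = 21.096535; p = √p² = 4.593096; φ = atan2(−cos α − cos β, d + sin α + sin β) − atan2(−2, p) = 0.197539 rad; t = (φ − α) mod 2π = 0.224719 rad, q = (φ − β) mod 2π = 1.708249 rad → L = 3.65·(0.224719 + 4.593096 + 1.708249) = 3.65·6.526065 = 23.820138 m
RSL: p² = d² − 2 + 2cos(α−β) − 2d(sin α + sin β) = 45.384165; p = √p² = 6.736777; φ = atan2(cos α + cos β, d − sin α − sin β) − atan2(2, p) = -0.137220 rad; t = (α − φ) mod 2π = 0.110039 rad, q = (β − φ) mod 2π = 4.909694 rad → L = 3.65·(0.110039 + 6.736777 + 4.909694) = 3.65·11.756510 = 42.911263 m
RLR: c = (6 − d² + 2cos(α−β) + 2d(sin α − sin β))/8 = -2.173957, |c| > 1 → infeasible
LRL: c = (6 − d² + 2cos(α−β) − 2d(sin α − sin β))/8 = -5.048975, |c| > 1 → infeasible
Shortest: LSR with L = 23.820138 m ≈ 23.8201 m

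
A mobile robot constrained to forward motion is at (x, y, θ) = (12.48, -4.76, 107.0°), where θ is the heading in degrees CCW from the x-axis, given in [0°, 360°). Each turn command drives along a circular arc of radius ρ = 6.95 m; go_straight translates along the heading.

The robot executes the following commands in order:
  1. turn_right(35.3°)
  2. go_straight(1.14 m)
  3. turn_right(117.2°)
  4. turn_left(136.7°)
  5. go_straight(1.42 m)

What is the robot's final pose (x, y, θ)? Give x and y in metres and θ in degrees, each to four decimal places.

(36.3172, 9.6622, 91.2000°)

set_pose: (x, y, θ) = (12.4800, -4.7600, 107.0000°), ρ = 6.95
turn_right(35.3°): centre at ρ to the right, rotate −35.3° → (12.5278, -0.5458, 71.7000°)
go_straight(1.14): x += 1.14·cos θ, y += 1.14·sin θ → (12.8858, 0.5366, 71.7000°)
turn_right(117.2°): centre at ρ to the right, rotate −117.2° → (24.4414, 3.2256, -45.5000° ≡ 314.5000°)
turn_left(136.7°): centre at ρ to the left, rotate +136.7° → (36.3469, 8.2425, 451.2000° ≡ 91.2000°)
go_straight(1.42): x += 1.42·cos θ, y += 1.42·sin θ → (36.3172, 9.6622, 91.2000°)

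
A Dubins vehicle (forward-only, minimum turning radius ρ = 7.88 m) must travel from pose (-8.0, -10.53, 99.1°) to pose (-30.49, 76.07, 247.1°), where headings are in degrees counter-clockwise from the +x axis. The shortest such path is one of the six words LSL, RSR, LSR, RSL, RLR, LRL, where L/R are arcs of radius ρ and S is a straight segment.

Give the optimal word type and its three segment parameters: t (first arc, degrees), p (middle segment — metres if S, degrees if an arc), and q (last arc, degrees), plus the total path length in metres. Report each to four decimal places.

Let ψ = atan2(Δy, Δx) = atan2(86.60, -22.49) = 104.5581° be the start→goal bearing.
Normalize: d = |goal − start| / ρ = 89.472678/7.88 = 11.354401, α = (θ_start − ψ) mod 360° = 354.5419° = 6.187923 rad, β = (θ_goal − ψ) mod 360° = 142.5419° = 2.487825 rad.
Common terms: sin α = -0.095118, cos α = 0.995466, sin β = 0.608181, cos β = -0.793798, cos(α−β) = -0.848048, d² = 128.922417. Work in radians in the unit-radius frame; every candidate has L = ρ·(t + p + q).
LSL: p² = 2 + d² − 2cos(α−β) + 2d(sin α − sin β) = 116.647436; p = √p² = 10.800344; φ = atan2(cos β − cos α, d + sin α − sin β) = -0.166435 rad; t = (φ − α) mod 2π = 6.212012 rad, q = (β − φ) mod 2π = 2.654260 rad → L = 7.88·(6.212012 + 10.800344 + 2.654260) = 7.88·19.666617 = 154.972941 m
RSR: p² = 2 + d² − 2cos(α−β) + 2d(sin β − sin α) = 148.589589; p = √p² = 12.189733; φ = atan2(cos α − cos β, d − sin α + sin β) = 0.147317 rad; t = (α − φ) mod 2π = 6.040607 rad, q = (φ − β) mod 2π = 3.942677 rad → L = 7.88·(6.040607 + 12.189733 + 3.942677) = 7.88·22.173016 = 174.723368 m
LSR: p² = d² − 2 + 2cos(α−β) + 2d(sin α + sin β) = 136.877373; p = √p² = 11.699460; φ = atan2(−cos α − cos β, d + sin α + sin β) − atan2(−2, p) = 0.152320 rad; t = (φ − α) mod 2π = 0.247582 rad, q = (φ − β) mod 2π = 3.947680 rad → L = 7.88·(0.247582 + 11.699460 + 3.947680) = 7.88·15.894722 = 125.250406 m
RSL: p² = d² − 2 + 2cos(α−β) − 2d(sin α + sin β) = 113.575268; p = √p² = 10.657170; φ = atan2(cos α + cos β, d − sin α − sin β) − atan2(2, p) = -0.166910 rad; t = (α − φ) mod 2π = 0.071648 rad, q = (β − φ) mod 2π = 2.654735 rad → L = 7.88·(0.071648 + 10.657170 + 2.654735) = 7.88·13.383553 = 105.462397 m
RLR: c = (6 − d² + 2cos(α−β) + 2d(sin α − sin β))/8 = -17.573699, |c| > 1 → infeasible
LRL: c = (6 − d² + 2cos(α−β) − 2d(sin α − sin β))/8 = -13.580930, |c| > 1 → infeasible
Shortest: RSL with L = 105.462397 m ≈ 105.4624 m
Convert RSL to answer units (arcs ×180/π): t = 0.071648·180/π = 4.1051°, p = ρ·p = 7.88·10.657170 = 83.9785 m, q = 2.654735·180/π = 152.1051°, L = 105.4624 m.

RSL: t = 4.1051°, p = 83.9785 m, q = 152.1051°, L = 105.4624 m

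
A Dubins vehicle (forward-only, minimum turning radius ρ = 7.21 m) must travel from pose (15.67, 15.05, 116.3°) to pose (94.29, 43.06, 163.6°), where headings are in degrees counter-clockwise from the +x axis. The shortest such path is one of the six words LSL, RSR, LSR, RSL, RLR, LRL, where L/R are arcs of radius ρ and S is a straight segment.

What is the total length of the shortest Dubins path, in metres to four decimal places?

105.4287 m

Let ψ = atan2(Δy, Δx) = atan2(28.01, 78.62) = 19.6095° be the start→goal bearing.
Normalize: d = |goal − start| / ρ = 83.460557/7.21 = 11.575667, α = (θ_start − ψ) mod 360° = 96.6905° = 1.687568 rad, β = (θ_goal − ψ) mod 360° = 143.9905° = 2.513108 rad.
Common terms: sin α = 0.993190, cos α = -0.116506, sin β = 0.587919, cos β = -0.808920, cos(α−β) = 0.678160, d² = 133.996058. Work in radians in the unit-radius frame; every candidate has L = ρ·(t + p + q).
LSL: p² = 2 + d² − 2cos(α−β) + 2d(sin α − sin β) = 144.022296; p = √p² = 12.000929; φ = atan2(cos β − cos α, d + sin α − sin β) = -0.057729 rad; t = (φ − α) mod 2π = 4.537889 rad, q = (β − φ) mod 2π = 2.570837 rad → L = 7.21·(4.537889 + 12.000929 + 2.570837) = 7.21·19.109655 = 137.780613 m
RSR: p² = 2 + d² − 2cos(α−β) + 2d(sin β − sin α) = 125.257182; p = √p² = 11.191836; φ = atan2(cos α − cos β, d − sin α + sin β) = 0.061907 rad; t = (α − φ) mod 2π = 1.625660 rad, q = (φ − β) mod 2π = 3.831984 rad → L = 7.21·(1.625660 + 11.191836 + 3.831984) = 7.21·16.649480 = 120.042751 m
LSR: p² = d² − 2 + 2cos(α−β) + 2d(sin α + sin β) = 169.957165; p = √p² = 13.036762; φ = atan2(−cos α − cos β, d + sin α + sin β) − atan2(−2, p) = 0.222448 rad; t = (φ − α) mod 2π = 4.818066 rad, q = (φ − β) mod 2π = 3.992525 rad → L = 7.21·(4.818066 + 13.036762 + 3.992525) = 7.21·21.847353 = 157.519414 m
RSL: p² = d² − 2 + 2cos(α−β) − 2d(sin α + sin β) = 96.747591; p = √p² = 9.836035; φ = atan2(cos α + cos β, d − sin α − sin β) − atan2(2, p) = -0.292929 rad; t = (α − φ) mod 2π = 1.980497 rad, q = (β − φ) mod 2π = 2.806037 rad → L = 7.21·(1.980497 + 9.836035 + 2.806037) = 7.21·14.622569 = 105.428725 m
RLR: c = (6 − d² + 2cos(α−β) + 2d(sin α − sin β))/8 = -14.657148, |c| > 1 → infeasible
LRL: c = (6 − d² + 2cos(α−β) − 2d(sin α − sin β))/8 = -17.002787, |c| > 1 → infeasible
Shortest: RSL with L = 105.428725 m ≈ 105.4287 m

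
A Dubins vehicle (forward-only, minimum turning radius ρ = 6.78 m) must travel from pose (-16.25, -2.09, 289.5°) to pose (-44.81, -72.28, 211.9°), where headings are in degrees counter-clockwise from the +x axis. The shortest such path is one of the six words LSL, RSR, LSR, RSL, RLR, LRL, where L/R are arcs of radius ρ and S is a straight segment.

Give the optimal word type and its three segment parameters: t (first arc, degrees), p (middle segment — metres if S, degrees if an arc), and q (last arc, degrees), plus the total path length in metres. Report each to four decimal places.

RSR: t = 41.9998°, p = 67.2930 m, q = 35.6002°, L = 76.4757 m

Let ψ = atan2(Δy, Δx) = atan2(-70.19, -28.56) = -112.1412° be the start→goal bearing.
Normalize: d = |goal − start| / ρ = 75.778029/6.78 = 11.176700, α = (θ_start − ψ) mod 360° = 41.6412° = 0.726776 rad, β = (θ_goal − ψ) mod 360° = 324.0412° = 5.655586 rad.
Common terms: sin α = 0.664464, cos α = 0.747321, sin β = -0.587203, cos β = 0.809439, cos(α−β) = 0.214735, d² = 124.918633. Work in radians in the unit-radius frame; every candidate has L = ρ·(t + p + q).
LSL: p² = 2 + d² − 2cos(α−β) + 2d(sin α − sin β) = 154.468180; p = √p² = 12.428523; φ = atan2(cos β − cos α, d + sin α − sin β) = 0.004998 rad; t = (φ − α) mod 2π = 5.561408 rad, q = (β − φ) mod 2π = 5.650588 rad → L = 6.78·(5.561408 + 12.428523 + 5.650588) = 6.78·23.640518 = 160.282712 m
RSR: p² = 2 + d² − 2cos(α−β) + 2d(sin β − sin α) = 98.510145; p = √p² = 9.925228; φ = atan2(cos α − cos β, d − sin α + sin β) = -0.006259 rad; t = (α − φ) mod 2π = 0.733035 rad, q = (φ − β) mod 2π = 0.621341 rad → L = 6.78·(0.733035 + 9.925228 + 0.621341) = 6.78·11.279603 = 76.475710 m
LSR: p² = d² − 2 + 2cos(α−β) + 2d(sin α + sin β) = 125.075131; p = √p² = 11.183699; φ = atan2(−cos α − cos β, d + sin α + sin β) − atan2(−2, p) = 0.039503 rad; t = (φ − α) mod 2π = 5.595913 rad, q = (φ − β) mod 2π = 0.667103 rad → L = 6.78·(5.595913 + 11.183699 + 0.667103) = 6.78·17.446715 = 118.288730 m
RSL: p² = d² − 2 + 2cos(α−β) − 2d(sin α + sin β) = 121.621077; p = √p² = 11.028195; φ = atan2(cos α + cos β, d − sin α − sin β) − atan2(2, p) = -0.040057 rad; t = (α − φ) mod 2π = 0.766833 rad, q = (β − φ) mod 2π = 5.695642 rad → L = 6.78·(0.766833 + 11.028195 + 5.695642) = 6.78·17.490670 = 118.586741 m
RLR: c = (6 − d² + 2cos(α−β) + 2d(sin α − sin β))/8 = -11.313768, |c| > 1 → infeasible
LRL: c = (6 − d² + 2cos(α−β) − 2d(sin α − sin β))/8 = -18.308522, |c| > 1 → infeasible
Shortest: RSR with L = 76.475710 m ≈ 76.4757 m
Convert RSR to answer units (arcs ×180/π): t = 0.733035·180/π = 41.9998°, p = ρ·p = 6.78·9.925228 = 67.2930 m, q = 0.621341·180/π = 35.6002°, L = 76.4757 m.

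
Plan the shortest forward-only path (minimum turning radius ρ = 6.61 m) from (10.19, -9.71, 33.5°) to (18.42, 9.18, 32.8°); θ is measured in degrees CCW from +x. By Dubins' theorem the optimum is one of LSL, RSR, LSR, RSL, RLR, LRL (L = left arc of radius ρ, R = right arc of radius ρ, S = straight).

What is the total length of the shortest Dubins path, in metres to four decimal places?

Let ψ = atan2(Δy, Δx) = atan2(18.89, 8.23) = 66.4582° be the start→goal bearing.
Normalize: d = |goal − start| / ρ = 20.604975/6.61 = 3.117243, α = (θ_start − ψ) mod 360° = 327.0418° = 5.707956 rad, β = (θ_goal − ψ) mod 360° = 326.3418° = 5.695739 rad.
Common terms: sin α = -0.544027, cos α = 0.839068, sin β = -0.554237, cos β = 0.832359, cos(α−β) = 0.999925, d² = 9.717203. Work in radians in the unit-radius frame; every candidate has L = ρ·(t + p + q).
LSL: p² = 2 + d² − 2cos(α−β) + 2d(sin α − sin β) = 9.781008; p = √p² = 3.127460; φ = atan2(cos β − cos α, d + sin α − sin β) = -0.002145 rad; t = (φ − α) mod 2π = 0.573084 rad, q = (β − φ) mod 2π = 5.697884 rad → L = 6.61·(0.573084 + 3.127460 + 5.697884) = 6.61·9.398428 = 62.123611 m
RSR: p² = 2 + d² − 2cos(α−β) + 2d(sin β − sin α) = 9.653696; p = √p² = 3.107040; φ = atan2(cos α − cos β, d − sin α + sin β) = 0.002159 rad; t = (α − φ) mod 2π = 5.705797 rad, q = (φ − β) mod 2π = 0.589606 rad → L = 6.61·(5.705797 + 3.107040 + 0.589606) = 6.61·9.402442 = 62.150144 m
LSR: p² = d² − 2 + 2cos(α−β) + 2d(sin α + sin β) = 2.869941; p = √p² = 1.694090; φ = atan2(−cos α − cos β, d + sin α + sin β) − atan2(−2, p) = 0.176522 rad; t = (φ − α) mod 2π = 0.751751 rad, q = (φ − β) mod 2π = 0.763969 rad → L = 6.61·(0.751751 + 1.694090 + 0.763969) = 6.61·3.209810 = 21.216845 m
RSL: p² = d² − 2 + 2cos(α−β) − 2d(sin α + sin β) = 16.564166; p = √p² = 4.069910; φ = atan2(cos α + cos β, d − sin α − sin β) − atan2(2, p) = -0.079272 rad; t = (α − φ) mod 2π = 5.787228 rad, q = (β − φ) mod 2π = 5.775011 rad → L = 6.61·(5.787228 + 4.069910 + 5.775011) = 6.61·15.632149 = 103.328508 m
RLR: c = (6 − d² + 2cos(α−β) + 2d(sin α − sin β))/8 = -0.206712; p = 2π − arccos c = 4.504176 rad; φ = atan2(cos α − cos β, d − sin α + sin β) = 0.002159 rad; t = (α − φ + p/2) mod 2π = 1.674700 rad, q = (α − β − t + p) mod 2π = 2.841693 rad → L = 6.61·(1.674700 + 4.504176 + 2.841693) = 6.61·9.020569 = 59.625960 m
LRL: c = (6 − d² + 2cos(α−β) − 2d(sin α − sin β))/8 = -0.222626; p = 2π − arccos c = 4.487882 rad; φ = atan2(cos β − cos α, d + sin α − sin β) = -0.002145 rad; t = (φ − α + p/2) mod 2π = 2.817025 rad, q = (β − α − t + p) mod 2π = 1.658640 rad → L = 6.61·(2.817025 + 4.487882 + 1.658640) = 6.61·8.963546 = 59.249040 m
Shortest: LSR with L = 21.216845 m ≈ 21.2168 m

21.2168 m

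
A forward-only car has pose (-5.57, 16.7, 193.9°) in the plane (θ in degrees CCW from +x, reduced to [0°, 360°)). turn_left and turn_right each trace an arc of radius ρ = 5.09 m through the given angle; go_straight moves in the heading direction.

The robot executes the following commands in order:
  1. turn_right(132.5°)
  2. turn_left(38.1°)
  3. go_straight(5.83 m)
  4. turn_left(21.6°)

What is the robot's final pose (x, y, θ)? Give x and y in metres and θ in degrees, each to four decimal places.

set_pose: (x, y, θ) = (-5.5700, 16.7000, 193.9000°), ρ = 5.09
turn_right(132.5°): centre at ρ to the right, rotate −132.5° → (-11.2617, 24.0775, 61.4000°)
turn_left(38.1°): centre at ρ to the left, rotate +38.1° → (-10.7104, 27.3541, 99.5000°)
go_straight(5.83): x += 5.83·cos θ, y += 5.83·sin θ → (-11.6727, 33.1042, 99.5000°)
turn_left(21.6°): centre at ρ to the left, rotate +21.6° → (-12.3345, 34.8932, 121.1000°)

(-12.3345, 34.8932, 121.1000°)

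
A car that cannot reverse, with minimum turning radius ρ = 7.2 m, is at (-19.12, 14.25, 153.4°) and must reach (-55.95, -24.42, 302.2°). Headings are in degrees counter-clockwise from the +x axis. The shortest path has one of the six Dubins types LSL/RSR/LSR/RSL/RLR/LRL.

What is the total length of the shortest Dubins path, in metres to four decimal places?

Let ψ = atan2(Δy, Δx) = atan2(-38.67, -36.83) = -133.6039° be the start→goal bearing.
Normalize: d = |goal − start| / ρ = 53.402414/7.2 = 7.417002, α = (θ_start − ψ) mod 360° = 287.0039° = 5.009164 rad, β = (θ_goal − ψ) mod 360° = 75.8039° = 1.323028 rad.
Common terms: sin α = -0.956285, cos α = 0.292437, sin β = 0.969462, cos β = 0.245241, cos(α−β) = -0.855364, d² = 55.011917. Work in radians in the unit-radius frame; every candidate has L = ρ·(t + p + q).
LSL: p² = 2 + d² − 2cos(α−β) + 2d(sin α − sin β) = 30.156109; p = √p² = 5.491458; φ = atan2(cos β − cos α, d + sin α − sin β) = -0.008595 rad; t = (φ − α) mod 2π = 1.265427 rad, q = (β − φ) mod 2π = 1.331623 rad → L = 7.2·(1.265427 + 5.491458 + 1.331623) = 7.2·8.088508 = 58.237256 m
RSR: p² = 2 + d² − 2cos(α−β) + 2d(sin β − sin α) = 87.289182; p = √p² = 9.342868; φ = atan2(cos α − cos β, d − sin α + sin β) = 0.005052 rad; t = (α − φ) mod 2π = 5.004112 rad, q = (φ − β) mod 2π = 4.965209 rad → L = 7.2·(5.004112 + 9.342868 + 4.965209) = 7.2·19.312189 = 139.047759 m
LSR: p² = d² − 2 + 2cos(α−β) + 2d(sin α + sin β) = 51.496663; p = √p² = 7.176118; φ = atan2(−cos α − cos β, d + sin α + sin β) − atan2(−2, p) = 0.199567 rad; t = (φ − α) mod 2π = 1.473588 rad, q = (φ − β) mod 2π = 5.159724 rad → L = 7.2·(1.473588 + 7.176118 + 5.159724) = 7.2·13.809430 = 99.427896 m
RSL: p² = d² − 2 + 2cos(α−β) − 2d(sin α + sin β) = 51.105714; p = √p² = 7.148826; φ = atan2(cos α + cos β, d − sin α − sin β) − atan2(2, p) = -0.200297 rad; t = (α − φ) mod 2π = 5.209461 rad, q = (β − φ) mod 2π = 1.523326 rad → L = 7.2·(5.209461 + 7.148826 + 1.523326) = 7.2·13.881613 = 99.947612 m
RLR: c = (6 − d² + 2cos(α−β) + 2d(sin α − sin β))/8 = -9.911148, |c| > 1 → infeasible
LRL: c = (6 − d² + 2cos(α−β) − 2d(sin α − sin β))/8 = -2.769514, |c| > 1 → infeasible
Shortest: LSL with L = 58.237256 m ≈ 58.2373 m

58.2373 m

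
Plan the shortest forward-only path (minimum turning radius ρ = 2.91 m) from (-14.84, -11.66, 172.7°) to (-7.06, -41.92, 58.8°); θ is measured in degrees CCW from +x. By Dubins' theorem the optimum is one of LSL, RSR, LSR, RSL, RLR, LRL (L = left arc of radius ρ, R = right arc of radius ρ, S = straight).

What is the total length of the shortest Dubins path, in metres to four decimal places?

38.9775 m

Let ψ = atan2(Δy, Δx) = atan2(-30.26, 7.78) = -75.5813° be the start→goal bearing.
Normalize: d = |goal − start| / ρ = 31.244135/2.91 = 10.736816, α = (θ_start − ψ) mod 360° = 248.2813° = 4.333325 rad, β = (θ_goal − ψ) mod 360° = 134.3813° = 2.345395 rad.
Common terms: sin α = -0.929012, cos α = -0.370051, sin β = 0.714702, cos β = -0.699430, cos(α−β) = -0.405142, d² = 115.279224. Work in radians in the unit-radius frame; every candidate has L = ρ·(t + p + q).
LSL: p² = 2 + d² − 2cos(α−β) + 2d(sin α − sin β) = 82.793017; p = √p² = 9.099067; φ = atan2(cos β − cos α, d + sin α − sin β) = -0.036207 rad; t = (φ − α) mod 2π = 1.913653 rad, q = (β − φ) mod 2π = 2.381602 rad → L = 2.91·(1.913653 + 9.099067 + 2.381602) = 2.91·13.394322 = 38.977477 m
RSR: p² = 2 + d² − 2cos(α−β) + 2d(sin β − sin α) = 153.385999; p = √p² = 12.384910; φ = atan2(cos α − cos β, d − sin α + sin β) = 0.026598 rad; t = (α − φ) mod 2π = 4.306727 rad, q = (φ − β) mod 2π = 3.964388 rad → L = 2.91·(4.306727 + 12.384910 + 3.964388) = 2.91·20.656025 = 60.109034 m
LSR: p² = d² − 2 + 2cos(α−β) + 2d(sin α + sin β) = 107.866926; p = √p² = 10.385900; φ = atan2(−cos α − cos β, d + sin α + sin β) − atan2(−2, p) = 0.291530 rad; t = (φ − α) mod 2π = 2.241390 rad, q = (φ − β) mod 2π = 4.229320 rad → L = 2.91·(2.241390 + 10.385900 + 4.229320) = 2.91·16.856609 = 49.052733 m
RSL: p² = d² − 2 + 2cos(α−β) − 2d(sin α + sin β) = 117.070956; p = √p² = 10.819933; φ = atan2(cos α + cos β, d − sin α − sin β) − atan2(2, p) = -0.280132 rad; t = (α − φ) mod 2π = 4.613457 rad, q = (β − φ) mod 2π = 2.625527 rad → L = 2.91·(4.613457 + 10.819933 + 2.625527) = 2.91·18.058917 = 52.551449 m
RLR: c = (6 − d² + 2cos(α−β) + 2d(sin α − sin β))/8 = -18.173250, |c| > 1 → infeasible
LRL: c = (6 − d² + 2cos(α−β) − 2d(sin α − sin β))/8 = -9.349127, |c| > 1 → infeasible
Shortest: LSL with L = 38.977477 m ≈ 38.9775 m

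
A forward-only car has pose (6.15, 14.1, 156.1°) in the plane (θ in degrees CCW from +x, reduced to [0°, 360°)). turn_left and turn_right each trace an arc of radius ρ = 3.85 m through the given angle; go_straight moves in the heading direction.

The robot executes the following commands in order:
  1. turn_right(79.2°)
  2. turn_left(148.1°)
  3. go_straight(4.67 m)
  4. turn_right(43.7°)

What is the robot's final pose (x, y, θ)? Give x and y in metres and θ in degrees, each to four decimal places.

(-8.4494, 17.6586, 181.3000°)

set_pose: (x, y, θ) = (6.1500, 14.1000, 156.1000°), ρ = 3.85
turn_right(79.2°): centre at ρ to the right, rotate −79.2° → (3.9600, 18.4925, 76.9000°)
turn_left(148.1°): centre at ρ to the left, rotate +148.1° → (-2.5122, 22.0875, 225.0000°)
go_straight(4.67): x += 4.67·cos θ, y += 4.67·sin θ → (-5.8144, 18.7853, 225.0000°)
turn_right(43.7°): centre at ρ to the right, rotate −43.7° → (-8.4494, 17.6586, 181.3000°)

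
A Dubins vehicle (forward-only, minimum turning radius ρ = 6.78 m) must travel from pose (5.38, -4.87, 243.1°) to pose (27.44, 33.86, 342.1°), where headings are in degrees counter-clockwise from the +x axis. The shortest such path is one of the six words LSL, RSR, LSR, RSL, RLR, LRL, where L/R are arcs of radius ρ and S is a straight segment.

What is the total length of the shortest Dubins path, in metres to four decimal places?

70.0058 m

Let ψ = atan2(Δy, Δx) = atan2(38.73, 22.06) = 60.3348° be the start→goal bearing.
Normalize: d = |goal − start| / ρ = 44.571925/6.78 = 6.574030, α = (θ_start − ψ) mod 360° = 182.7652° = 3.189854 rad, β = (θ_goal − ψ) mod 360° = 281.7652° = 4.917730 rad.
Common terms: sin α = -0.048242, cos α = -0.998836, sin β = -0.978992, cos β = 0.203901, cos(α−β) = -0.156434, d² = 43.217874. Work in radians in the unit-radius frame; every candidate has L = ρ·(t + p + q).
LSL: p² = 2 + d² − 2cos(α−β) + 2d(sin α − sin β) = 57.768289; p = √p² = 7.600545; φ = atan2(cos β − cos α, d + sin α − sin β) = 0.158911 rad; t = (φ − α) mod 2π = 3.252243 rad, q = (β − φ) mod 2π = 4.758818 rad → L = 6.78·(3.252243 + 7.600545 + 4.758818) = 6.78·15.611607 = 105.846692 m
RSR: p² = 2 + d² − 2cos(α−β) + 2d(sin β − sin α) = 33.293196; p = √p² = 5.770026; φ = atan2(cos α − cos β, d − sin α + sin β) = -0.209985 rad; t = (α − φ) mod 2π = 3.399839 rad, q = (φ − β) mod 2π = 1.155470 rad → L = 6.78·(3.399839 + 5.770026 + 1.155470) = 6.78·10.325335 = 70.005772 m
LSR: p² = d² − 2 + 2cos(α−β) + 2d(sin α + sin β) = 27.398870; p = √p² = 5.234393; φ = atan2(−cos α − cos β, d + sin α + sin β) − atan2(−2, p) = 0.507315 rad; t = (φ − α) mod 2π = 3.600647 rad, q = (φ − β) mod 2π = 1.872771 rad → L = 6.78·(3.600647 + 5.234393 + 1.872771) = 6.78·10.707811 = 72.598959 m
RSL: p² = d² − 2 + 2cos(α−β) − 2d(sin α + sin β) = 54.411139; p = √p² = 7.376391; φ = atan2(cos α + cos β, d − sin α − sin β) − atan2(2, p) = -0.368970 rad; t = (α − φ) mod 2π = 3.558824 rad, q = (β − φ) mod 2π = 5.286700 rad → L = 6.78·(3.558824 + 7.376391 + 5.286700) = 6.78·16.221915 = 109.984581 m
RLR: c = (6 − d² + 2cos(α−β) + 2d(sin α − sin β))/8 = -3.161650, |c| > 1 → infeasible
LRL: c = (6 − d² + 2cos(α−β) − 2d(sin α − sin β))/8 = -6.221036, |c| > 1 → infeasible
Shortest: RSR with L = 70.005772 m ≈ 70.0058 m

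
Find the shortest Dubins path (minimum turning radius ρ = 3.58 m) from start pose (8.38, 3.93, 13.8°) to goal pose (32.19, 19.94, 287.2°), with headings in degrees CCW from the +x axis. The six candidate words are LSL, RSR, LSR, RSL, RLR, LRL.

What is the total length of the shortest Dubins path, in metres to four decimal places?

Let ψ = atan2(Δy, Δx) = atan2(16.01, 23.81) = 33.9171° be the start→goal bearing.
Normalize: d = |goal − start| / ρ = 28.692093/3.58 = 8.014551, α = (θ_start − ψ) mod 360° = 339.8829° = 5.932075 rad, β = (θ_goal − ψ) mod 360° = 253.2829° = 4.420620 rad.
Common terms: sin α = -0.343941, cos α = 0.938991, sin β = -0.957736, cos β = -0.287647, cos(α−β) = 0.059306, d² = 64.233030. Work in radians in the unit-radius frame; every candidate has L = ρ·(t + p + q).
LSL: p² = 2 + d² − 2cos(α−β) + 2d(sin α − sin β) = 75.953012; p = √p² = 8.715103; φ = atan2(cos β − cos α, d + sin α − sin β) = -0.141218 rad; t = (φ − α) mod 2π = 0.209893 rad, q = (β − φ) mod 2π = 4.561837 rad → L = 3.58·(0.209893 + 8.715103 + 4.561837) = 3.58·13.486833 = 48.282861 m
RSR: p² = 2 + d² − 2cos(α−β) + 2d(sin β − sin α) = 56.275822; p = √p² = 7.501721; φ = atan2(cos α − cos β, d − sin α + sin β) = 0.164252 rad; t = (α − φ) mod 2π = 5.767823 rad, q = (φ − β) mod 2π = 2.026817 rad → L = 3.58·(5.767823 + 7.501721 + 2.026817) = 3.58·15.296362 = 54.760975 m
LSR: p² = d² − 2 + 2cos(α−β) + 2d(sin α + sin β) = 41.486926; p = √p² = 6.441035; φ = atan2(−cos α − cos β, d + sin α + sin β) − atan2(−2, p) = 0.204344 rad; t = (φ − α) mod 2π = 0.555454 rad, q = (φ − β) mod 2π = 2.066909 rad → L = 3.58·(0.555454 + 6.441035 + 2.066909) = 3.58·9.063398 = 32.446965 m
RSL: p² = d² − 2 + 2cos(α−β) − 2d(sin α + sin β) = 83.216358; p = √p² = 9.122300; φ = atan2(cos α + cos β, d − sin α − sin β) − atan2(2, p) = -0.146027 rad; t = (α − φ) mod 2π = 6.078102 rad, q = (β − φ) mod 2π = 4.566646 rad → L = 3.58·(6.078102 + 9.122300 + 4.566646) = 3.58·19.767048 = 70.766032 m
RLR: c = (6 − d² + 2cos(α−β) + 2d(sin α − sin β))/8 = -6.034478, |c| > 1 → infeasible
LRL: c = (6 − d² + 2cos(α−β) − 2d(sin α − sin β))/8 = -8.494127, |c| > 1 → infeasible
Shortest: LSR with L = 32.446965 m ≈ 32.4470 m

32.4470 m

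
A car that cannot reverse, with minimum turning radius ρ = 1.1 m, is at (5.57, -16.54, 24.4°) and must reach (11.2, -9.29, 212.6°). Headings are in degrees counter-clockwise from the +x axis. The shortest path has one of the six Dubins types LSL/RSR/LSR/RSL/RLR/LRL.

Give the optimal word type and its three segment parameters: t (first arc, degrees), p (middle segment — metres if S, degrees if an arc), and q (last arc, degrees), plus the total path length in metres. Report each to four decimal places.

LSL: t = 14.1545°, p = 8.5383 m, q = 174.0455°, L = 12.1515 m

Let ψ = atan2(Δy, Δx) = atan2(7.25, 5.63) = 52.1688° be the start→goal bearing.
Normalize: d = |goal − start| / ρ = 9.179292/1.1 = 8.344811, α = (θ_start − ψ) mod 360° = 332.2312° = 5.798528 rad, β = (θ_goal − ψ) mod 360° = 160.4312° = 2.800052 rad.
Common terms: sin α = -0.465905, cos α = 0.884835, sin β = 0.334939, cos β = -0.942240, cos(α−β) = -0.989776, d² = 69.635868. Work in radians in the unit-radius frame; every candidate has L = ρ·(t + p + q).
LSL: p² = 2 + d² − 2cos(α−β) + 2d(sin α − sin β) = 60.249640; p = √p² = 7.762064; φ = atan2(cos β − cos α, d + sin α − sin β) = -0.237615 rad; t = (φ − α) mod 2π = 0.247042 rad, q = (β − φ) mod 2π = 3.037667 rad → L = 1.1·(0.247042 + 7.762064 + 3.037667) = 1.1·11.046774 = 12.151451 m
RSR: p² = 2 + d² − 2cos(α−β) + 2d(sin β − sin α) = 86.981200; p = √p² = 9.326371; φ = atan2(cos α − cos β, d − sin α + sin β) = 0.197179 rad; t = (α − φ) mod 2π = 5.601349 rad, q = (φ − β) mod 2π = 3.680312 rad → L = 1.1·(5.601349 + 9.326371 + 3.680312) = 1.1·18.608032 = 20.468835 m
LSR: p² = d² − 2 + 2cos(α−β) + 2d(sin α + sin β) = 63.470537; p = √p² = 7.966840; φ = atan2(−cos α − cos β, d + sin α + sin β) − atan2(−2, p) = 0.252947 rad; t = (φ − α) mod 2π = 0.737604 rad, q = (φ − β) mod 2π = 3.736079 rad → L = 1.1·(0.737604 + 7.966840 + 3.736079) = 1.1·12.440523 = 13.684575 m
RSL: p² = d² − 2 + 2cos(α−β) − 2d(sin α + sin β) = 67.842094; p = √p² = 8.236631; φ = atan2(cos α + cos β, d − sin α − sin β) − atan2(2, p) = -0.244980 rad; t = (α − φ) mod 2π = 6.043508 rad, q = (β − φ) mod 2π = 3.045033 rad → L = 1.1·(6.043508 + 8.236631 + 3.045033) = 1.1·17.325172 = 19.057690 m
RLR: c = (6 − d² + 2cos(α−β) + 2d(sin α − sin β))/8 = -9.872650, |c| > 1 → infeasible
LRL: c = (6 − d² + 2cos(α−β) − 2d(sin α − sin β))/8 = -6.531205, |c| > 1 → infeasible
Shortest: LSL with L = 12.151451 m ≈ 12.1515 m
Convert LSL to answer units (arcs ×180/π): t = 0.247042·180/π = 14.1545°, p = ρ·p = 1.1·7.762064 = 8.5383 m, q = 3.037667·180/π = 174.0455°, L = 12.1515 m.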